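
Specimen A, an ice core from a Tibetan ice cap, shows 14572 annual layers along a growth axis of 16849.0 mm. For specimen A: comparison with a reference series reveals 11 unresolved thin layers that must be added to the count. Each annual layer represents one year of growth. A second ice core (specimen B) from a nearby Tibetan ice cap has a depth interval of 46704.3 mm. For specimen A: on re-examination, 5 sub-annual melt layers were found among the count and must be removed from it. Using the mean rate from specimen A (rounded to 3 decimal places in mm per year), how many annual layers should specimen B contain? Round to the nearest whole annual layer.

40402 annual layers

Specimen A: true annual layer count = 14572 − 5 + 11 = 14578.
A: Extension rate ≈ 16849.0 / 14578 = 1.156 mm/year.
Specimen B: 46704.3 mm / 1.156 mm per year = 40401.64 years ≈ 40402 annual layers.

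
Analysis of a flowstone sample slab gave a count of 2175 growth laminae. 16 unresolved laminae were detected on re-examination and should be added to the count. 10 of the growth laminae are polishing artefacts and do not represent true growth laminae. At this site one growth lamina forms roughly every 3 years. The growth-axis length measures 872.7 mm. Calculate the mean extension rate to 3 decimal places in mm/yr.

True growth lamina count = 2175 − 10 + 16 = 2181.
At 3 years per growth lamina, 2181 × 3 = 6543 years.
872.7 mm over 6543 years gives 872.7 / 6543 ≈ 0.133 mm/yr.

0.133 mm/yr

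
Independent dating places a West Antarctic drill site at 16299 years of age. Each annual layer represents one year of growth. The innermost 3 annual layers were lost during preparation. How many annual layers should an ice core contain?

Expected annual layers over 16299 years: 16299.
Subtracting the 3 annual layers not captured gives 16299 − 3 = 16296 annual layers in the record.

16296 annual layers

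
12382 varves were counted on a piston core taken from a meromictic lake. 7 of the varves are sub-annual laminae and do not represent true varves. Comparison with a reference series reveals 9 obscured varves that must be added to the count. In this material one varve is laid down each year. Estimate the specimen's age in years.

12384 yr

Adjusted count: 12382 − 7 + 9 = 12384 varves.
At one varve per year, that is 12384 years.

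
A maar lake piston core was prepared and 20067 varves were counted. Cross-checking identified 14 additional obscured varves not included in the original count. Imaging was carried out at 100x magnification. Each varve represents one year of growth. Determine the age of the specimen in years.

20081 years

Adjusted count: 20067 + 14 = 20081 varves.
One varve per year makes the duration 20081 years.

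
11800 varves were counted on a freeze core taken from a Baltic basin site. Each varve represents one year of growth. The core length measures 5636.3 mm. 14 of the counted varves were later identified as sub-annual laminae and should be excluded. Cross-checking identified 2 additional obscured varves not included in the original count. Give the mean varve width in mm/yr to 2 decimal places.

0.48 mm/yr

True varve count = 11800 − 14 + 2 = 11788.
Mean rate = 5636.3 mm / 11788 years ≈ 0.48 mm/yr.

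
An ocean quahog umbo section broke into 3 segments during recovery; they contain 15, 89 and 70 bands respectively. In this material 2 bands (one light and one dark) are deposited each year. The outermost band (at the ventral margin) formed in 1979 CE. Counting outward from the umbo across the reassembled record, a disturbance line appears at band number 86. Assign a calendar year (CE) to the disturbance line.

Total bands = 15 + 89 + 70 = 174.
174 − 86 = 88 bands lie beyond the disturbance line toward the ventral margin.
88 bands at 2 per year is 88 / 2 = 44 years.
The band at the ventral margin is 1979 CE, so the disturbance line dates to 1979 − 44 = 1935 CE.

1935 CE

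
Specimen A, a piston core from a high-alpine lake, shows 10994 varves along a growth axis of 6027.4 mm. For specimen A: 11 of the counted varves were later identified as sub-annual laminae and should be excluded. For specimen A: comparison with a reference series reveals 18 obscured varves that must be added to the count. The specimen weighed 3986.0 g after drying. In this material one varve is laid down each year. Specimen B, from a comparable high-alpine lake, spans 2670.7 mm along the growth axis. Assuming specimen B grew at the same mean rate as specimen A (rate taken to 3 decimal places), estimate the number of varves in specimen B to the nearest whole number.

4874 varves

Specimen A: adjusted count: 10994 − 11 + 18 = 11001 varves.
A: Extension rate ≈ 6027.4 / 11001 = 0.548 mm/yr.
Specimen B: 2670.7 mm / 0.548 mm per year = 4873.54 years ≈ 4874 varves.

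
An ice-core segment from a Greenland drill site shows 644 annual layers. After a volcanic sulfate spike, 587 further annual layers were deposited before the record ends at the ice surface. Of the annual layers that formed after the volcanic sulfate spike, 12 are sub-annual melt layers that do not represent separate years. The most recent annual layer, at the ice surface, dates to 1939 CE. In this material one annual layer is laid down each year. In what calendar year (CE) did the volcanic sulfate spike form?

1364 CE

587 annual layers post-date the volcanic sulfate spike.
Excluding 12 false annual layers: 587 − 12 = 575.
Counting back 575 years from 1939 CE places the volcanic sulfate spike in 1939 − 575 = 1364 CE.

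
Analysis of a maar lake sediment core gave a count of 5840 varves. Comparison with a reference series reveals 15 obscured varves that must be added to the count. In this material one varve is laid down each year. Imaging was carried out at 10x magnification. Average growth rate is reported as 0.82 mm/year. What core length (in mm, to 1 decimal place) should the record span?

4801.1 mm

Adjusted count: 5840 + 15 = 5855 varves.
Predicted length = 0.82 mm/year × 5855 years = 4801.1 mm.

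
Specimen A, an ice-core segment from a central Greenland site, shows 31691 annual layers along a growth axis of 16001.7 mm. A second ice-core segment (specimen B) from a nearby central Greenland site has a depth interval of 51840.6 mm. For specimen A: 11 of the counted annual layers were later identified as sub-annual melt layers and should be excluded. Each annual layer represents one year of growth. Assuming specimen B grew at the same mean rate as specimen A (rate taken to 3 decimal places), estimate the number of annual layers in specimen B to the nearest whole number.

Specimen A: true annual layer count = 31691 − 11 = 31680.
A: 16001.7 mm over 31680 years gives 16001.7 / 31680 ≈ 0.505 mm/year.
For B, 51840.6 / 0.505 = 102654.65 years ≈ 102655 annual layers.

102655 annual layers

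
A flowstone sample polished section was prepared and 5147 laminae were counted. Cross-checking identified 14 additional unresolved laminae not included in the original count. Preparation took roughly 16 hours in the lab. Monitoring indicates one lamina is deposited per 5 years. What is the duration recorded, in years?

Adjusted count: 5147 + 14 = 5161 laminae.
Multiplying by 5 years per lamina: 5161 × 5 = 25805 years.

25805 years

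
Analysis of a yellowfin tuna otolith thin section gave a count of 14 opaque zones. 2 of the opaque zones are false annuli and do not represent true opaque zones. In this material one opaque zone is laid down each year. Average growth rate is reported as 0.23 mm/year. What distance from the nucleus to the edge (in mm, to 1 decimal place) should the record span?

Adjusted count: 14 − 2 = 12 opaque zones.
Length ≈ 0.23 × 12 = 2.8 mm.

2.8 mm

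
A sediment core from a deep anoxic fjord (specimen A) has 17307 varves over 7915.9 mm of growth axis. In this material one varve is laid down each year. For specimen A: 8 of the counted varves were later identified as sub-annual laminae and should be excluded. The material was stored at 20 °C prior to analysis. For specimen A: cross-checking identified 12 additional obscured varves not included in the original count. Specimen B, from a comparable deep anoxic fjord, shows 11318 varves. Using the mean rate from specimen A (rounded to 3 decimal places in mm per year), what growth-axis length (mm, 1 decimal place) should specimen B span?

5172.3 mm

Specimen A: adjusted count: 17307 − 8 + 12 = 17311 varves.
A: Extension rate ≈ 7915.9 / 17311 = 0.457 mm/yr.
Length of B = 0.457 × 11318 = 5172.3 mm.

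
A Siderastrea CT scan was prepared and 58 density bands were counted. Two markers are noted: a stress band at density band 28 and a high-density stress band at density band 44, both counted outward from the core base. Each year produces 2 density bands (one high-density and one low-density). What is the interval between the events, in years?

The two markers are separated by 44 − 28 = 16 density bands.
With 2 density bands per year, 16 / 2 = 8 years.

8 yr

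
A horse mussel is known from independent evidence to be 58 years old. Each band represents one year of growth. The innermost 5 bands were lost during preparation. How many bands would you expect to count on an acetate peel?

One band per year gives 58 bands over 58 years.
Subtracting the 5 bands not captured gives 58 − 5 = 53 bands in the record.

53 bands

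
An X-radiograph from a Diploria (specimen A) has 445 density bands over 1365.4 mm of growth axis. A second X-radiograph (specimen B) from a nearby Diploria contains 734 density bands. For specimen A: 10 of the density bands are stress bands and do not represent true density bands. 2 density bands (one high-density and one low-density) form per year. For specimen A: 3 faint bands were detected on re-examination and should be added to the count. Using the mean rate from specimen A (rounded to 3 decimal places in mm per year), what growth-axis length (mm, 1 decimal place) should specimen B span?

2288.2 mm

Specimen A: after corrections the count is 445 − 10 + 3 = 438 density bands.
Specimen A: with 2 density bands per year, 438 / 2 = 219 years.
A: 1365.4 mm over 219 years gives 1365.4 / 219 ≈ 6.235 mm per year.
Specimen B: 734 density bands at 2 per year is 734 / 2 = 367 years. Length of B = 6.235 × 367 = 2288.2 mm.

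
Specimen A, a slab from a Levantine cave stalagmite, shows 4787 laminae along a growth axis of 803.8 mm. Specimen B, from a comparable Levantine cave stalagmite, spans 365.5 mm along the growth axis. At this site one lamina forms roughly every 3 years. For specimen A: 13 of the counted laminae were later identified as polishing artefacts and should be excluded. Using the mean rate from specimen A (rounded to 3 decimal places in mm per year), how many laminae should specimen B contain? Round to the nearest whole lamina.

Specimen A: adjusted count: 4787 − 13 = 4774 laminae.
Specimen A: 4774 laminae at 3 years each span 4774 × 3 = 14322 years.
A: 803.8 mm over 14322 years gives 803.8 / 14322 ≈ 0.056 mm per year.
Specimen B: 365.5 mm / 0.056 mm per year = 6526.79 years; at 3 years per lamina that is 6526.79 / 3 ≈ 2176 laminae.

2176 laminae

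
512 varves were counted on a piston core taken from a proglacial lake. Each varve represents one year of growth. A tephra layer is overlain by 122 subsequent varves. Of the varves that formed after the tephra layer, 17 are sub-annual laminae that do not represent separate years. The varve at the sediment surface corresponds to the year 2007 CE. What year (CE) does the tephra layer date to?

1902 CE

122 varves post-date the tephra layer.
Removing the 17 false varves leaves 122 − 17 = 105 true varves beyond the tephra layer.
2007 − 105 = 1902 CE.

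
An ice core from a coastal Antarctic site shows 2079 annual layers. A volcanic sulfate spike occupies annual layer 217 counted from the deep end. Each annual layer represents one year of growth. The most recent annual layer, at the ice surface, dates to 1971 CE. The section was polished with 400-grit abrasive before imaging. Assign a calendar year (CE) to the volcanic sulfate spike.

109 CE

Between annual layer 217 and the ice surface there are 2079 − 217 = 1862 annual layers.
1971 − 1862 = 109 CE.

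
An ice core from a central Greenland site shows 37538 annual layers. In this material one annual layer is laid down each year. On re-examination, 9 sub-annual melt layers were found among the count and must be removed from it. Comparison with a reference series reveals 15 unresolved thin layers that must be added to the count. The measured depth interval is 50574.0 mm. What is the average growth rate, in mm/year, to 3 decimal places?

1.347 mm/year

Adjusted count: 37538 − 9 + 15 = 37544 annual layers.
Extension rate ≈ 50574.0 / 37544 = 1.347 mm/year.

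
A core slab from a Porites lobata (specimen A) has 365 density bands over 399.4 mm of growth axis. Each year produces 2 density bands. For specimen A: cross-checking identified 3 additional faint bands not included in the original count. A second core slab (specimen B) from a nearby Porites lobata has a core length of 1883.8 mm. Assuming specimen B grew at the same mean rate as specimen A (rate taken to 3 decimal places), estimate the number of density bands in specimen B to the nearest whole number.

1735 density bands

Specimen A: true density band count = 365 + 3 = 368.
Specimen A: dividing by 2 density bands per year: 368 / 2 = 184 years.
A: 399.4 mm over 184 years gives 399.4 / 184 ≈ 2.171 mm/year.
B spans 1883.8 / 2.171 = 867.71 years; at 2 density bands per year that is 867.71 × 2 ≈ 1735 density bands.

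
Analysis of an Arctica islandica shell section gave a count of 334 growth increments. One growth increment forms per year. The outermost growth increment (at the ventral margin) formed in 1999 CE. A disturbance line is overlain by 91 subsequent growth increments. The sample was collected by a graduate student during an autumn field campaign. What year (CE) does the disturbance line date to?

91 growth increments formed after the disturbance line.
1999 − 91 = 1908 CE.

1908 CE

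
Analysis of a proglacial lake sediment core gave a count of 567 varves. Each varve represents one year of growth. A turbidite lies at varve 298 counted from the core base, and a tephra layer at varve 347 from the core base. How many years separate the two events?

49 yr

Separation: 347 − 298 = 49 varves.
That is 49 years at one varve per year.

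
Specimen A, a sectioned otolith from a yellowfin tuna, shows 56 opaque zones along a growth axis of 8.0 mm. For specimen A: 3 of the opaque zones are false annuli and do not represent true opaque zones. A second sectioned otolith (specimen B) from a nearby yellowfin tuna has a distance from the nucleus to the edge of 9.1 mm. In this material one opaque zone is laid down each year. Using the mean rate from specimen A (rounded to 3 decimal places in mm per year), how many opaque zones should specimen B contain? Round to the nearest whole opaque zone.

Specimen A: after corrections the count is 56 − 3 = 53 opaque zones.
A: 8.0 mm over 53 years gives 8.0 / 53 ≈ 0.151 mm/year.
For B, 9.1 / 0.151 = 60.26 years ≈ 60 opaque zones.

60 opaque zones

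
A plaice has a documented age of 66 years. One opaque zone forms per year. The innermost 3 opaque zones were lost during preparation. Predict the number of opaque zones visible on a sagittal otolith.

63 opaque zones

At one opaque zone per year, 66 years correspond to 66 opaque zones.
66 − 3 missed = 63 opaque zones expected in the prepared section.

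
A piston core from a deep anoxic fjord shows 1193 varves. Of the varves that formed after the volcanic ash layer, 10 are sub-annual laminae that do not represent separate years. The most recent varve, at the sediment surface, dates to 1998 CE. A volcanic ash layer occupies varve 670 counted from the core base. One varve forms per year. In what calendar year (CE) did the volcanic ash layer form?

1193 − 670 = 523 varves lie beyond the volcanic ash layer toward the sediment surface.
523 − 10 false = 513 true varves after the volcanic ash layer.
Counting back 513 years from 1998 CE places the volcanic ash layer in 1998 − 513 = 1485 CE.

1485 CE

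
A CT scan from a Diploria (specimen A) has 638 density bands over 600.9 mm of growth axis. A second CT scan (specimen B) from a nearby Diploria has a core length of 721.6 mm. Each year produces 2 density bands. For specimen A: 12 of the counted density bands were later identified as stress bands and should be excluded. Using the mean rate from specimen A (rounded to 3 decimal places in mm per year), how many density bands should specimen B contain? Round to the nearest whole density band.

752 density bands

Specimen A: correcting the raw count gives 638 − 12 = 626 true density bands.
Specimen A: with 2 density bands per year, 626 / 2 = 313 years.
A: Mean rate = 600.9 mm / 313 years ≈ 1.920 mm/year.
Specimen B: 721.6 mm / 1.920 mm per year = 375.83 years; at 2 density bands per year that is 375.83 × 2 ≈ 752 density bands.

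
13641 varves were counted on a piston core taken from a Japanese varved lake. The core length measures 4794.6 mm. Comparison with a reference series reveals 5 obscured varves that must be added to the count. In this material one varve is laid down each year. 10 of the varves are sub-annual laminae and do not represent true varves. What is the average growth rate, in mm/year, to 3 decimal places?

Adjusted count: 13641 − 10 + 5 = 13636 varves.
Extension rate ≈ 4794.6 / 13636 = 0.352 mm/year.

0.352 mm/year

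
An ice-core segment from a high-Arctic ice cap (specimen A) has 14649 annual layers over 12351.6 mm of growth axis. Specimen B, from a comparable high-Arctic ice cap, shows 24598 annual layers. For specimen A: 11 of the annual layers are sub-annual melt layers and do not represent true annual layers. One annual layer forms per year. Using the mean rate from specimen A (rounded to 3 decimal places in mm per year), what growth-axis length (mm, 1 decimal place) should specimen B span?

20760.7 mm

Specimen A: true annual layer count = 14649 − 11 = 14638.
A: Mean rate = 12351.6 mm / 14638 years ≈ 0.844 mm/year.
For B, 0.844 mm/year × 24598 years = 20760.7 mm.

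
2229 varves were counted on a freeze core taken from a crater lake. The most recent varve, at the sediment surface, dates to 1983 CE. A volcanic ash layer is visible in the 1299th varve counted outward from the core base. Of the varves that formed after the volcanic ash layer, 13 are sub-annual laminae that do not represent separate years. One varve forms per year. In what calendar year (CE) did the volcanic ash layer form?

1066 CE

2229 − 1299 = 930 varves lie beyond the volcanic ash layer toward the sediment surface.
Removing the 13 false varves leaves 930 − 13 = 917 true varves beyond the volcanic ash layer.
1983 − 917 = 1066 CE.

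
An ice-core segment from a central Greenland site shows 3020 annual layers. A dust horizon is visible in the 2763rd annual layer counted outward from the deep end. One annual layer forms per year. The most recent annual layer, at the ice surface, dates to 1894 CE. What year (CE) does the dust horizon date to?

1637 CE

Between annual layer 2763 and the ice surface there are 3020 − 2763 = 257 annual layers.
1894 − 257 = 1637 CE.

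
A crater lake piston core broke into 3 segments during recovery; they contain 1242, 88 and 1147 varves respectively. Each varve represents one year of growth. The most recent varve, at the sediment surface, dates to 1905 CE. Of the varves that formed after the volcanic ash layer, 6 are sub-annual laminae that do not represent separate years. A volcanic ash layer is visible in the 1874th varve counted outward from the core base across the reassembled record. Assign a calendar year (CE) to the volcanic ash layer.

1308 CE

Total varves = 1242 + 88 + 1147 = 2477.
Between varve 1874 and the sediment surface there are 2477 − 1874 = 603 varves.
Removing the 6 false varves leaves 603 − 6 = 597 true varves beyond the volcanic ash layer.
1905 − 597 = 1308 CE.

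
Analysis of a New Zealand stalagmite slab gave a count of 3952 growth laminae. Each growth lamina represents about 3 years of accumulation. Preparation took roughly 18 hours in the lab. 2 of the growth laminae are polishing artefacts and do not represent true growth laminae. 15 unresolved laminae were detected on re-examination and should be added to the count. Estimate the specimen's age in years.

11895 years

After corrections the count is 3952 − 2 + 15 = 3965 growth laminae.
Multiplying by 3 years per growth lamina: 3965 × 3 = 11895 years.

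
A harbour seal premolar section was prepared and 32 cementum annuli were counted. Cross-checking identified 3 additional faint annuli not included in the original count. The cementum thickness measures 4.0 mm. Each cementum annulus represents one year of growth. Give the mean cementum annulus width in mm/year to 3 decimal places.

0.114 mm/year

Correcting the raw count gives 32 + 3 = 35 true cementum annuli.
Mean rate = 4.0 mm / 35 years ≈ 0.114 mm/year.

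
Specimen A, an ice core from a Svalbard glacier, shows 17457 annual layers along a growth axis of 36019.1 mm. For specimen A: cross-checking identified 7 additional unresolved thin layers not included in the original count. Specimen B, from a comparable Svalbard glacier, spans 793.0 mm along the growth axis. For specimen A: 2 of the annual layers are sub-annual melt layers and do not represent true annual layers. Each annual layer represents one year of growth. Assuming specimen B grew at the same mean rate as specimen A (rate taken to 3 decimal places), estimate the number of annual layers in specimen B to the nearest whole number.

384 annual layers

Specimen A: adjusted count: 17457 − 2 + 7 = 17462 annual layers.
A: 36019.1 mm over 17462 years gives 36019.1 / 17462 ≈ 2.063 mm/year.
For B, 793.0 / 2.063 = 384.39 years ≈ 384 annual layers.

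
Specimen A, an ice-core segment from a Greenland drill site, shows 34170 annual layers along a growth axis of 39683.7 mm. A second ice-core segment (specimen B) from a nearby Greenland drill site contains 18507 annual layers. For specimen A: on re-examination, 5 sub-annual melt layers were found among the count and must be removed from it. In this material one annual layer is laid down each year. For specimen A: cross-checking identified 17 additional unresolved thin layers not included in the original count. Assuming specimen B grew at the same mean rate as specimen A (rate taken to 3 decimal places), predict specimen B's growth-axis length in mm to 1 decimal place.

Specimen A: correcting the raw count gives 34170 − 5 + 17 = 34182 true annual layers.
A: Extension rate ≈ 39683.7 / 34182 = 1.161 mm/yr.
B's length ≈ 1.161 × 18507 = 21486.6 mm.

21486.6 mm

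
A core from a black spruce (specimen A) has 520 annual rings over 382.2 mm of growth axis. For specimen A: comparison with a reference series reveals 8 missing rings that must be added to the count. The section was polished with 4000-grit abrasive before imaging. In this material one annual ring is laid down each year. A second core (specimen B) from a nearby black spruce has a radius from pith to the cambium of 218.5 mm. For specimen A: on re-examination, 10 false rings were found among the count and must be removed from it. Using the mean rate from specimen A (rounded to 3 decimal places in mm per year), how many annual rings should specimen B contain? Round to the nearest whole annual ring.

Specimen A: correcting the raw count gives 520 − 10 + 8 = 518 true annual rings.
A: Extension rate ≈ 382.2 / 518 = 0.738 mm/year.
B spans 218.5 / 0.738 = 296.07 years ≈ 296 annual rings.

296 annual rings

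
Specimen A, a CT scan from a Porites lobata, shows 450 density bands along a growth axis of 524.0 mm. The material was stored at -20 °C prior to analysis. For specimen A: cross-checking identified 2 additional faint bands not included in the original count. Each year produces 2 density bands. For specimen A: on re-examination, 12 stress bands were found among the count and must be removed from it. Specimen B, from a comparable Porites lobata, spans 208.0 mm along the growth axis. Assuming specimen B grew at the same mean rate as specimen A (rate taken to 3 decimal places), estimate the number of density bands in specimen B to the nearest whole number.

Specimen A: adjusted count: 450 − 12 + 2 = 440 density bands.
Specimen A: 440 density bands at 2 per year is 440 / 2 = 220 years.
A: Extension rate ≈ 524.0 / 220 = 2.382 mm per year.
B spans 208.0 / 2.382 = 87.32 years; at 2 density bands per year that is 87.32 × 2 ≈ 175 density bands.

175 density bands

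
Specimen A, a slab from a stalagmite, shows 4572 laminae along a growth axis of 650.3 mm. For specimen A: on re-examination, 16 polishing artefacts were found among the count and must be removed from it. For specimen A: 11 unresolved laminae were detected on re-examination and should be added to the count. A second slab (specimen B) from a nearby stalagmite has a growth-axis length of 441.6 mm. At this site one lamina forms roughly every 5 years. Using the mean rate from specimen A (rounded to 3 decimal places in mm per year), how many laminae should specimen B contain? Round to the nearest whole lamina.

Specimen A: true lamina count = 4572 − 16 + 11 = 4567.
Specimen A: 4567 laminae at 5 years each span 4567 × 5 = 22835 years.
A: Extension rate ≈ 650.3 / 22835 = 0.028 mm/yr.
B spans 441.6 / 0.028 = 15771.43 years; at 5 years per lamina that is 15771.43 / 5 ≈ 3154 laminae.

3154 laminae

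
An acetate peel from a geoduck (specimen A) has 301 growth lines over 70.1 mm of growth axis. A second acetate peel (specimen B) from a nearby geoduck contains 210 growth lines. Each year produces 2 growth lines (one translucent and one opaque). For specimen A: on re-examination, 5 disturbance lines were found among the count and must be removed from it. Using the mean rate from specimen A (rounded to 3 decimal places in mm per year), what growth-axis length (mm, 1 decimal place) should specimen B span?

Specimen A: true growth line count = 301 − 5 = 296.
Specimen A: dividing by 2 growth lines per year: 296 / 2 = 148 years.
A: Extension rate ≈ 70.1 / 148 = 0.474 mm/yr.
Specimen B: 210 growth lines at 2 per year is 210 / 2 = 105 years. Length of B = 0.474 × 105 = 49.8 mm.

49.8 mm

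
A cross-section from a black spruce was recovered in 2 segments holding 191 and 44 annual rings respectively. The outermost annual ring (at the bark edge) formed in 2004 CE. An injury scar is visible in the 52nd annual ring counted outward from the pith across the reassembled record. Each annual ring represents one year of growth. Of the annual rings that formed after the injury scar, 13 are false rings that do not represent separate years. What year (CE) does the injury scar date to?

Total annual rings = 191 + 44 = 235.
Between annual ring 52 and the bark edge there are 235 − 52 = 183 annual rings.
Excluding 13 false annual rings: 183 − 13 = 170.
2004 − 170 = 1834 CE.

1834 CE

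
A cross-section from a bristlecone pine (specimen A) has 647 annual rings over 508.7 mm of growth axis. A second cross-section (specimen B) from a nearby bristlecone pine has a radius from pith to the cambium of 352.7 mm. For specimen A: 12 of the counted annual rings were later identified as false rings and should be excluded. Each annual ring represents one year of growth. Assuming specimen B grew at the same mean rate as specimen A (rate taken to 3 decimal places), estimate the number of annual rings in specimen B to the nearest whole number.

440 annual rings

Specimen A: true annual ring count = 647 − 12 = 635.
A: 508.7 mm over 635 years gives 508.7 / 635 ≈ 0.801 mm/yr.
B spans 352.7 / 0.801 = 440.32 years ≈ 440 annual rings.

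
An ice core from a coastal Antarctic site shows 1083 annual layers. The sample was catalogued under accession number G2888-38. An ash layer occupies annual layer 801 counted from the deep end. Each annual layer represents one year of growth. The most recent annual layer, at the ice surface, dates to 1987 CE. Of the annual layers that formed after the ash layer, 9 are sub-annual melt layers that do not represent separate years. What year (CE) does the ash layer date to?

The ash layer sits at annual layer 801 from the deep end, so 1083 − 801 = 282 annual layers formed after it.
Excluding 9 false annual layers: 282 − 9 = 273.
1987 − 273 = 1714 CE.

1714 CE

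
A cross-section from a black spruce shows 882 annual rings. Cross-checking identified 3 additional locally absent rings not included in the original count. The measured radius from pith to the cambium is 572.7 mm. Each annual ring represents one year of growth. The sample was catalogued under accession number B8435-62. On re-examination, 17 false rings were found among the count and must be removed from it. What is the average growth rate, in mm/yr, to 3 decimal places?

0.660 mm/yr

Correcting the raw count gives 882 − 17 + 3 = 868 true annual rings.
572.7 mm over 868 years gives 572.7 / 868 ≈ 0.660 mm/yr.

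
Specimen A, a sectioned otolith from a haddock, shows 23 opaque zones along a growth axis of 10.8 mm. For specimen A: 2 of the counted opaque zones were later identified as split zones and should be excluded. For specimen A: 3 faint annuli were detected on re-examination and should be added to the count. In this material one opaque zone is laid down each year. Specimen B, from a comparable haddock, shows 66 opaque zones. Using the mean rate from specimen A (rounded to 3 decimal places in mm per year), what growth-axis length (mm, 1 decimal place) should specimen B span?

29.7 mm

Specimen A: adjusted count: 23 − 2 + 3 = 24 opaque zones.
A: 10.8 mm over 24 years gives 10.8 / 24 ≈ 0.450 mm per year.
B's length ≈ 0.450 × 66 = 29.7 mm.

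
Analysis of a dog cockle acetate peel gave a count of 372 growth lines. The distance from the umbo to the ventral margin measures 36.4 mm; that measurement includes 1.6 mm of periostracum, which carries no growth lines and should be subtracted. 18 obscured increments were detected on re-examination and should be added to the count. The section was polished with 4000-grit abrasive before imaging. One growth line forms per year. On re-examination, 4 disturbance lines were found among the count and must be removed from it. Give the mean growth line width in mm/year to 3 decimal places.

True growth line count = 372 − 4 + 18 = 386.
Net length = 36.4 − 1.6 = 34.8 mm.
Mean rate = 34.8 mm / 386 years ≈ 0.090 mm/year.

0.090 mm/year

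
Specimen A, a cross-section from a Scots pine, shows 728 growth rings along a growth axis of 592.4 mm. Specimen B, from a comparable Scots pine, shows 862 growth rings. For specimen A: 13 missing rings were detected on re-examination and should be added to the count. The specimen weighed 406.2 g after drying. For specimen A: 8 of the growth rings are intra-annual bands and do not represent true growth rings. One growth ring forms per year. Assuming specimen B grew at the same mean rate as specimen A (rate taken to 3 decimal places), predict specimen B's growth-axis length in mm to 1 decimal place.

696.5 mm

Specimen A: true growth ring count = 728 − 8 + 13 = 733.
A: Extension rate ≈ 592.4 / 733 = 0.808 mm/year.
For B, 0.808 mm/year × 862 years = 696.5 mm.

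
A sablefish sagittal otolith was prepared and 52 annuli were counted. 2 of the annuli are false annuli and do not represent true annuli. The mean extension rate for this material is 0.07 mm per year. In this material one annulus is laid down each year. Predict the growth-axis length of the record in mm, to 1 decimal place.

3.5 mm

True annulus count = 52 − 2 = 50.
Predicted length = 0.07 mm/year × 50 years = 3.5 mm.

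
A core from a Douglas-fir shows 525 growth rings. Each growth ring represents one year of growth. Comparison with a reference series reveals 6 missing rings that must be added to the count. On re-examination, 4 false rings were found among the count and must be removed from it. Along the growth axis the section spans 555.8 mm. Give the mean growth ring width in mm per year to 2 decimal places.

1.05 mm per year

After corrections the count is 525 − 4 + 6 = 527 growth rings.
Mean rate = 555.8 mm / 527 years ≈ 1.05 mm per year.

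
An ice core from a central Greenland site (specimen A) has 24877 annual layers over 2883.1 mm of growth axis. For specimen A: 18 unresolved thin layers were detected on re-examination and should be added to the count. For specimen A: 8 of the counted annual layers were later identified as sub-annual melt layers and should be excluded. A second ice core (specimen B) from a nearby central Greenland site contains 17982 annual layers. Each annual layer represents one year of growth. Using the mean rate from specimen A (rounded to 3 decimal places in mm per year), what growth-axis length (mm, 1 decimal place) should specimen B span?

Specimen A: correcting the raw count gives 24877 − 8 + 18 = 24887 true annual layers.
A: Extension rate ≈ 2883.1 / 24887 = 0.116 mm per year.
B's length ≈ 0.116 × 17982 = 2085.9 mm.

2085.9 mm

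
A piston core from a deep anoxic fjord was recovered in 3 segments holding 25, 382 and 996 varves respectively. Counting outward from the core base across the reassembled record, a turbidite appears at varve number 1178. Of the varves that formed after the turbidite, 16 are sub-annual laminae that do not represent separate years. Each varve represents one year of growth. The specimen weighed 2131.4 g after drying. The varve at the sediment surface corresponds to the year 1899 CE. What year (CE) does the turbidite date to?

1690 CE

Total varves = 25 + 382 + 996 = 1403.
1403 − 1178 = 225 varves lie beyond the turbidite toward the sediment surface.
225 − 16 false = 209 true varves after the turbidite.
The varve at the sediment surface is 1899 CE, so the turbidite dates to 1899 − 209 = 1690 CE.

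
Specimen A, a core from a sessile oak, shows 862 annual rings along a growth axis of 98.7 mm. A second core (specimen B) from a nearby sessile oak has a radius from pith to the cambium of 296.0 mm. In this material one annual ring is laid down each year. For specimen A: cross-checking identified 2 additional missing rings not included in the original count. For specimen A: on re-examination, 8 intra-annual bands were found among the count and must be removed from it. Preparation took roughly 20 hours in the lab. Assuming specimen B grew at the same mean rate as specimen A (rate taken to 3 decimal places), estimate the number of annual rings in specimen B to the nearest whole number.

Specimen A: true annual ring count = 862 − 8 + 2 = 856.
A: 98.7 mm over 856 years gives 98.7 / 856 ≈ 0.115 mm per year.
For B, 296.0 / 0.115 = 2573.91 years ≈ 2574 annual rings.

2574 annual rings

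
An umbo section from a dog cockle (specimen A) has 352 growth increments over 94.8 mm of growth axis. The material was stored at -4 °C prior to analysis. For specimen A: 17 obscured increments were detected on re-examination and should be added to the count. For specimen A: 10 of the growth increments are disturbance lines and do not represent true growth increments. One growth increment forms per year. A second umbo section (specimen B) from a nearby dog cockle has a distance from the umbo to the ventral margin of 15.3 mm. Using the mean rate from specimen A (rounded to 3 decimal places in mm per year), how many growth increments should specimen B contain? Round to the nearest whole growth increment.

Specimen A: adjusted count: 352 − 10 + 17 = 359 growth increments.
A: Extension rate ≈ 94.8 / 359 = 0.264 mm/year.
B spans 15.3 / 0.264 = 57.95 years ≈ 58 growth increments.

58 growth increments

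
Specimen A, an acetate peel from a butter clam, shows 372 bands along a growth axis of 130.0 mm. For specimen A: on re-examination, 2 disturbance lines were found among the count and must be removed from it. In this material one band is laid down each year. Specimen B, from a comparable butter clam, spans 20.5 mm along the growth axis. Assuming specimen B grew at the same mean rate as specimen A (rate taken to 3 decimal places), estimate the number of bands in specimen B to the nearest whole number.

Specimen A: true band count = 372 − 2 = 370.
A: Extension rate ≈ 130.0 / 370 = 0.351 mm per year.
For B, 20.5 / 0.351 = 58.40 years ≈ 58 bands.

58 bands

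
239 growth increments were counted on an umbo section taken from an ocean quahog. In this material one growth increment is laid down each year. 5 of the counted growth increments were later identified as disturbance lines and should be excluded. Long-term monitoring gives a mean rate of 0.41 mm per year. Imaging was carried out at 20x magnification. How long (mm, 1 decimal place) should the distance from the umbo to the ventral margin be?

95.9 mm

Adjusted count: 239 − 5 = 234 growth increments.
Predicted length = 0.41 mm/year × 234 years = 95.9 mm.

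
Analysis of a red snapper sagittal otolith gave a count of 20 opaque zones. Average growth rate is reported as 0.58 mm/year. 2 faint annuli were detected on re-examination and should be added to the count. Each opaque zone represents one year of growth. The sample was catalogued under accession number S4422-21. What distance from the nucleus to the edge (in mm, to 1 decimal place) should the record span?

12.8 mm

After corrections the count is 20 + 2 = 22 opaque zones.
Length ≈ 0.58 × 22 = 12.8 mm.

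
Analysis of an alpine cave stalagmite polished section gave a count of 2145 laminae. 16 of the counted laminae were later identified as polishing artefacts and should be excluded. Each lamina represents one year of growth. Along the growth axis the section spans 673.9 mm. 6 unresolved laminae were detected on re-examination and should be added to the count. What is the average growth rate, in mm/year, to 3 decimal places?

0.316 mm/year

True lamina count = 2145 − 16 + 6 = 2135.
673.9 mm over 2135 years gives 673.9 / 2135 ≈ 0.316 mm/year.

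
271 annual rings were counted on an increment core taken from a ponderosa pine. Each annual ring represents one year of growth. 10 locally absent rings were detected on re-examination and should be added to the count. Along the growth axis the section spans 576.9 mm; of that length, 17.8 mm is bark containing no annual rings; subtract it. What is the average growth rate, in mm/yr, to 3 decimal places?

Correcting the raw count gives 271 + 10 = 281 true annual rings.
Net length = 576.9 − 17.8 = 559.1 mm.
Mean rate = 559.1 mm / 281 years ≈ 1.990 mm/yr.

1.990 mm/yr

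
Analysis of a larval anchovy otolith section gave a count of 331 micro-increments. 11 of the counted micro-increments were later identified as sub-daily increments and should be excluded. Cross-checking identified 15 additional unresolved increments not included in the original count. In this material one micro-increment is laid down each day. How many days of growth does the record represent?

True micro-increment count = 331 − 11 + 15 = 335.
At one micro-increment per day, that is 335 days.

335 days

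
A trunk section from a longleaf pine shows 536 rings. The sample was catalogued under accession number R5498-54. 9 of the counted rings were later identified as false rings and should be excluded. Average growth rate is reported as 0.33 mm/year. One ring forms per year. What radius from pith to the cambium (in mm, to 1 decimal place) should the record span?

173.9 mm

Correcting the raw count gives 536 − 9 = 527 true rings.
Predicted length = 0.33 mm/year × 527 years = 173.9 mm.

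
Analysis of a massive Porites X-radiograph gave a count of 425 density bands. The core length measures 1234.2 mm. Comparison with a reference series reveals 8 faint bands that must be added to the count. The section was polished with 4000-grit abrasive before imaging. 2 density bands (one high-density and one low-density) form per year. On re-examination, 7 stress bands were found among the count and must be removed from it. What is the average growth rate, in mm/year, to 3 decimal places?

5.794 mm/year

True density band count = 425 − 7 + 8 = 426.
With 2 density bands per year, 426 / 2 = 213 years.
Extension rate ≈ 1234.2 / 213 = 5.794 mm/year.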